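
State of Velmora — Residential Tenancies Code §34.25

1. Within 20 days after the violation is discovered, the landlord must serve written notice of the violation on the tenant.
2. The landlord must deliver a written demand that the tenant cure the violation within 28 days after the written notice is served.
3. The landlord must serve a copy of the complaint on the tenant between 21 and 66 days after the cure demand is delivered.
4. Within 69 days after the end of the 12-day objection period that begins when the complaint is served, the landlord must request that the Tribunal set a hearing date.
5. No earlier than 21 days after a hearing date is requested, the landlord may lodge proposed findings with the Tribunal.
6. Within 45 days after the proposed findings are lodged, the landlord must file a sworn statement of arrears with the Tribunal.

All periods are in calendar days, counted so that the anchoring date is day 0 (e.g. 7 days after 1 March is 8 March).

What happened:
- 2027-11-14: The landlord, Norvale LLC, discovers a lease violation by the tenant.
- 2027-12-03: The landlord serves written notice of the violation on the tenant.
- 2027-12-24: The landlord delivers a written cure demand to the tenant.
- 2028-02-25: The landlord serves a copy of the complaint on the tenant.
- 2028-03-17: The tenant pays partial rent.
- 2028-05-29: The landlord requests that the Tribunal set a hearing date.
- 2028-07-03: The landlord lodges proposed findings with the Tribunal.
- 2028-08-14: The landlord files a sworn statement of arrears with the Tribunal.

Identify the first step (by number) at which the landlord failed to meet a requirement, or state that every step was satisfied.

Step 4

(1) due by 2027-11-14 + 20 days = 2027-12-04; 2027-12-03 is within that limit.
(2) due by 2027-12-03 + 28 days = 2027-12-31; done 2027-12-24 — timely.
(3) the permitted window runs from 2027-12-24 + 21 = 2028-01-14 to 2027-12-24 + 66 = 2028-02-28; 2028-02-25 falls inside that range.
(4) due by 2028-03-08 + 69 days = 2028-05-16; not done until 2028-05-29, 13 days after the deadline.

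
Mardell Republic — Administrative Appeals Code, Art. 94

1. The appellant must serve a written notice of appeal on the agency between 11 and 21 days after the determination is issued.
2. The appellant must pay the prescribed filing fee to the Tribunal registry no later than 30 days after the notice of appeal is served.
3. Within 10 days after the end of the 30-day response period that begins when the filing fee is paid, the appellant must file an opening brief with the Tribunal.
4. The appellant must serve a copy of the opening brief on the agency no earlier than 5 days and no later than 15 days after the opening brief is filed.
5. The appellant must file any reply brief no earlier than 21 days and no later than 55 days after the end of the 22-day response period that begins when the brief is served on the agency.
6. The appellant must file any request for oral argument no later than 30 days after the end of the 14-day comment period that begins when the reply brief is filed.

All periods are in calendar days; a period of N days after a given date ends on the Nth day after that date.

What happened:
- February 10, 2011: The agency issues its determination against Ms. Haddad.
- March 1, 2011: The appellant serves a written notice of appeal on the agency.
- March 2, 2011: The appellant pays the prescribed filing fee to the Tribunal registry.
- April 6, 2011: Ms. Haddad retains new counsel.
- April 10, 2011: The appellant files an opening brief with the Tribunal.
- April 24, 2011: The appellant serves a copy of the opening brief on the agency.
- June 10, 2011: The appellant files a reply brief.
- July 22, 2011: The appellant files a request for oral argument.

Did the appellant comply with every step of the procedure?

Yes

Step 1 — 11 and 21 days from February 10, 2011 (when the determination is issued) are February 21, 2011 and March 3, 2011 respectively; done March 1, 2011, which is between those dates.
Step 2 — counting 30 days from March 1, 2011 (when the notice of appeal is served) gives a deadline of March 31, 2011; March 2, 2011 is within that limit.
Step 3 — counting 10 days from April 1, 2011 (end of the 30-day response period, which began when the filing fee is paid on March 2, 2011) gives a deadline of April 11, 2011; done April 10, 2011 — timely.
Step 4 — 5 and 15 days from April 10, 2011 (when the opening brief is filed) are April 15, 2011 and April 25, 2011 respectively; done April 24, 2011 — within the window.
Step 5 — 21 and 55 days from May 16, 2011 (end of the 22-day response period, which began when the brief is served on the agency on April 24, 2011) are June 6, 2011 and July 10, 2011 respectively; June 10, 2011 falls inside that range.
Step 6 — counting 30 days from June 24, 2011 (end of the 14-day comment period, which began when the reply brief is filed on June 10, 2011) gives a deadline of July 24, 2011; July 22, 2011 is within that limit.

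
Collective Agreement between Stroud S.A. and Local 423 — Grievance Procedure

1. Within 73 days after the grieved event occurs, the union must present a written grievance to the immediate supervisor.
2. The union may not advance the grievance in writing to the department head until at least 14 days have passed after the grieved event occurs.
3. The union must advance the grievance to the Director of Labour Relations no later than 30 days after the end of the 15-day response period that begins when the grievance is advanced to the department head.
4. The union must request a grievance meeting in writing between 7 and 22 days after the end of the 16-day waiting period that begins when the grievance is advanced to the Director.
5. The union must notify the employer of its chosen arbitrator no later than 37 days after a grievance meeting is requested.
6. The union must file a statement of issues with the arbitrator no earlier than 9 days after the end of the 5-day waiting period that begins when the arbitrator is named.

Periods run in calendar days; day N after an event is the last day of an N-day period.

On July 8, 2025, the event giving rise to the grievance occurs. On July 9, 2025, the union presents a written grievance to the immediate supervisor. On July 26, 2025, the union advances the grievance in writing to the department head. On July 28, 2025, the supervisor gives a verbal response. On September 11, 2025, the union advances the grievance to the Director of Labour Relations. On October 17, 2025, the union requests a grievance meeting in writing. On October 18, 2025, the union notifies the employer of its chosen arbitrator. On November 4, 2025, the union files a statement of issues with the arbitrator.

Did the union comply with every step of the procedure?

(1) due by July 8, 2025 + 73 days = September 19, 2025; done July 9, 2025 — timely.
(2) permitted from July 8, 2025 + 14 days = July 22, 2025 onward; done July 26, 2025 — permitted.
(3) due by August 10, 2025 + 30 days = September 9, 2025; September 11, 2025 misses that deadline by 2 days.
The procedure was therefore not followed at step 3.

No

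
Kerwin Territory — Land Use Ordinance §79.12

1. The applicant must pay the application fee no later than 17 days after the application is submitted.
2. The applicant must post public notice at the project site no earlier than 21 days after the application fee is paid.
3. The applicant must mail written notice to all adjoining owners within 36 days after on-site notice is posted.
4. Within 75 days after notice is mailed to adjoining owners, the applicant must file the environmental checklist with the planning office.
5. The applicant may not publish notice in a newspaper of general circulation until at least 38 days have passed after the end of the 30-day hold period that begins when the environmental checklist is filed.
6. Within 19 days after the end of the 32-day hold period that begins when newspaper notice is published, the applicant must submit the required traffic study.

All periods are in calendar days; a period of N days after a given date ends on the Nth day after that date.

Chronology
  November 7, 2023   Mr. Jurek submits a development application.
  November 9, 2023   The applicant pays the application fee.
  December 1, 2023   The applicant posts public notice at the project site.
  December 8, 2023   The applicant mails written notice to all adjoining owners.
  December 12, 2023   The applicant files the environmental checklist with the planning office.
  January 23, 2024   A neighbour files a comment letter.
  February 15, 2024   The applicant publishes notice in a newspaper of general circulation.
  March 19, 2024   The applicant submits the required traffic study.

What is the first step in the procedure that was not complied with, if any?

Step 1 — counting 17 days from November 7, 2023 (when the application is submitted) gives a deadline of November 24, 2023; November 9, 2023 is within that limit.
Step 2 — must wait 21 days from November 9, 2023 (when the application fee is paid), so not before November 30, 2023; December 1, 2023 is on or after that date.
Step 3 — counting 36 days from December 1, 2023 (when on-site notice is posted) gives a deadline of January 6, 2024; done December 8, 2023 — timely.
Step 4 — counting 75 days from December 8, 2023 (when notice is mailed to adjoining owners) gives a deadline of February 21, 2024; done December 12, 2023 — timely.
Step 5 — must wait 38 days from January 11, 2024 (end of the 30-day hold period, which began when the environmental checklist is filed on December 12, 2023), so not before February 18, 2024; acted on February 15, 2024, 3 days prematurely.
Later steps need not be reached.

Step 5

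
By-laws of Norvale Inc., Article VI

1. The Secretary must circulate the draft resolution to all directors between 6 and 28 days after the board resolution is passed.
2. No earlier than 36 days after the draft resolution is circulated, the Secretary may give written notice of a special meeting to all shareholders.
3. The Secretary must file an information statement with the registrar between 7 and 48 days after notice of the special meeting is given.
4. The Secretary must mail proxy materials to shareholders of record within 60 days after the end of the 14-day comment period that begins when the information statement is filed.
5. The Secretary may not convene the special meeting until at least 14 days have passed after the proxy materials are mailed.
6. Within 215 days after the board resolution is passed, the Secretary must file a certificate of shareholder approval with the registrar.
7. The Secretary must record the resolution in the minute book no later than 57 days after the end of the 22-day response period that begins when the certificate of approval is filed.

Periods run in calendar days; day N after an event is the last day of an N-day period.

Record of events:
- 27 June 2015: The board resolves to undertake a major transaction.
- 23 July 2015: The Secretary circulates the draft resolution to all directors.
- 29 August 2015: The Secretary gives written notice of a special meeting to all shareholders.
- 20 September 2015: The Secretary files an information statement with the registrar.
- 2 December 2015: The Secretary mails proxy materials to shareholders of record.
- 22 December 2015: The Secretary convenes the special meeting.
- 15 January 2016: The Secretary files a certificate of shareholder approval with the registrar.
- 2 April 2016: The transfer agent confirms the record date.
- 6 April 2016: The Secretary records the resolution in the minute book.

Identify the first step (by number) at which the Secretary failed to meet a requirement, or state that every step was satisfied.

Step 7

Step 1: the window is 6–28 days after 27 June 2015 (when the board resolution is passed), so 3 July 2015 through 25 July 2015; done 23 July 2015, which is between those dates.
Step 2: the earliest permitted date is 36 days after 23 July 2015 (when the draft resolution is circulated), i.e. 28 August 2015; done 29 August 2015, after the minimum wait.
Step 3: the window is 7–48 days after 29 August 2015 (when notice of the special meeting is given), so 5 September 2015 through 16 October 2015; done 20 September 2015 — within the window.
Step 4: 60 days after 4 October 2015 (end of the 14-day comment period, which began when the information statement is filed on 20 September 2015) is 3 December 2015; completed 2 December 2015, before the deadline.
Step 5: the earliest permitted date is 14 days after 2 December 2015 (when the proxy materials are mailed), i.e. 16 December 2015; 22 December 2015 is on or after that date.
Step 6: 215 days after 27 June 2015 (when the board resolution is passed) is 28 January 2016; 15 January 2016 is within that limit.
Step 7: 57 days after 6 February 2016 (end of the 22-day response period, which began when the certificate of approval is filed on 15 January 2016) is 3 April 2016; not done until 6 April 2016, 3 days after the deadline.
The procedure was therefore not followed at step 7.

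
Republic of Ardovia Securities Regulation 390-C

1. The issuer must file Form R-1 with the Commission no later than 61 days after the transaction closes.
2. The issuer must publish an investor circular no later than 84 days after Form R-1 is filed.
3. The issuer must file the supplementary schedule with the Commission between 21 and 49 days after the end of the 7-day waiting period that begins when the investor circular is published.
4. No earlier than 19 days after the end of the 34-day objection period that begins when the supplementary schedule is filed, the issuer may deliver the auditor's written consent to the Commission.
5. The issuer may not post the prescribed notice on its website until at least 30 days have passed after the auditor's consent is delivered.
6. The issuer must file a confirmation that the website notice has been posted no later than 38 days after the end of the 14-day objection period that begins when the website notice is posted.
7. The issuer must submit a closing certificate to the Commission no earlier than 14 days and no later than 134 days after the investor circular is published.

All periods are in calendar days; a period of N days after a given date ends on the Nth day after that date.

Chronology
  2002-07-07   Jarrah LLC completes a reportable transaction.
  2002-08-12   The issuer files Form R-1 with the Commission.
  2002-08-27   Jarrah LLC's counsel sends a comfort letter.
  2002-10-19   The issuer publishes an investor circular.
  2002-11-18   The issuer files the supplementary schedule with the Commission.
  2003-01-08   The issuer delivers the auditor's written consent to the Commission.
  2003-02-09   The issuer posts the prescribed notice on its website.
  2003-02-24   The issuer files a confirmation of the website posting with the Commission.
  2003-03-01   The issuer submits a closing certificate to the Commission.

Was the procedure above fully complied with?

(1) due by 2002-07-07 + 61 days = 2002-09-06; completed 2002-08-12, before the deadline.
(2) due by 2002-08-12 + 84 days = 2002-11-04; completed 2002-10-19, before the deadline.
(3) the permitted window runs from 2002-10-26 + 21 = 2002-11-16 to 2002-10-26 + 49 = 2002-12-14; done 2002-11-18 — within the window.
(4) permitted from 2002-12-22 + 19 days = 2003-01-10 onward; 2003-01-08 is 2 days before the earliest permitted date.
The procedure was therefore not followed at step 4.

No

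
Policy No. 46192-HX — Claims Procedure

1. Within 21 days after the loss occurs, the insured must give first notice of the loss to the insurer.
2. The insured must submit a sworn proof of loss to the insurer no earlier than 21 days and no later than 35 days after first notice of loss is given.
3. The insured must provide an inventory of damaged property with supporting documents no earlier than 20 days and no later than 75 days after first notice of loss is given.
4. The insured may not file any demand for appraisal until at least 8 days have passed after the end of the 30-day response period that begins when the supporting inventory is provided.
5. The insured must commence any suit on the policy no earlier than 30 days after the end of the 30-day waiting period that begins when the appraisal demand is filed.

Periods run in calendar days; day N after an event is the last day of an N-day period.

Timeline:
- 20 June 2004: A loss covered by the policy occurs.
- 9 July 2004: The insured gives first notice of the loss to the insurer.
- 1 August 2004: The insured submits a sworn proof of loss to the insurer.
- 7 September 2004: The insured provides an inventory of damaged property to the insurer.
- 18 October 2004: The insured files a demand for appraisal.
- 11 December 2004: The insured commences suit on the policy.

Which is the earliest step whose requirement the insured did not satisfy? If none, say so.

(1) due by 20 June 2004 + 21 days = 11 July 2004; 9 July 2004 is within that limit.
(2) the permitted window runs from 9 July 2004 + 21 = 30 July 2004 to 9 July 2004 + 35 = 13 August 2004; 1 August 2004 falls inside that range.
(3) the permitted window runs from 9 July 2004 + 20 = 29 July 2004 to 9 July 2004 + 75 = 22 September 2004; done 7 September 2004 — within the window.
(4) permitted from 7 October 2004 + 8 days = 15 October 2004 onward; 18 October 2004 is on or after that date.
(5) permitted from 17 November 2004 + 30 days = 17 December 2004 onward; done 11 December 2004 — 6 days too early.
Later steps need not be reached.

Step 5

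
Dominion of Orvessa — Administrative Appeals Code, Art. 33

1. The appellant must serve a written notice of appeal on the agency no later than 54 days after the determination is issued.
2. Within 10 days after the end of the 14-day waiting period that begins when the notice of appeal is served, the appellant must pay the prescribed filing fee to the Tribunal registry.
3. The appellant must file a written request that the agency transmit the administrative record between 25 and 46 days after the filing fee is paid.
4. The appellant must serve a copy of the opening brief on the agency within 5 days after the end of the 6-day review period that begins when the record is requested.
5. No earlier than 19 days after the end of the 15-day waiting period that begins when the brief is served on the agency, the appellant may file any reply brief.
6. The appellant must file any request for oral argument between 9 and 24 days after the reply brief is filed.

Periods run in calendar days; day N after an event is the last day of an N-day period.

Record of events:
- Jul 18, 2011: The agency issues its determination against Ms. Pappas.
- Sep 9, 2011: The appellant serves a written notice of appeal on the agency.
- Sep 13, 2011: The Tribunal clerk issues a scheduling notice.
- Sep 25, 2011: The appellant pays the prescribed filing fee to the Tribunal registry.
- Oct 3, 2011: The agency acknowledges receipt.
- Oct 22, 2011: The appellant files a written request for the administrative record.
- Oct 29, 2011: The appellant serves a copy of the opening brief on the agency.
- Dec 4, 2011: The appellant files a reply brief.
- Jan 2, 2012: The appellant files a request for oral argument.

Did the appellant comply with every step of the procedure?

No

(1) due by Jul 18, 2011 + 54 days = Sep 10, 2011; completed Sep 9, 2011, before the deadline.
(2) due by Sep 23, 2011 + 10 days = Oct 3, 2011; done Sep 25, 2011 — timely.
(3) the permitted window runs from Sep 25, 2011 + 25 = Oct 20, 2011 to Sep 25, 2011 + 46 = Nov 10, 2011; done Oct 22, 2011, which is between those dates.
(4) due by Oct 28, 2011 + 5 days = Nov 2, 2011; Oct 29, 2011 is within that limit.
(5) permitted from Nov 13, 2011 + 19 days = Dec 2, 2011 onward; Dec 4, 2011 is on or after that date.
(6) the permitted window runs from Dec 4, 2011 + 9 = Dec 13, 2011 to Dec 4, 2011 + 24 = Dec 28, 2011; done Jan 2, 2012 — 5 days after the window closed.
The procedure was therefore not followed at step 6.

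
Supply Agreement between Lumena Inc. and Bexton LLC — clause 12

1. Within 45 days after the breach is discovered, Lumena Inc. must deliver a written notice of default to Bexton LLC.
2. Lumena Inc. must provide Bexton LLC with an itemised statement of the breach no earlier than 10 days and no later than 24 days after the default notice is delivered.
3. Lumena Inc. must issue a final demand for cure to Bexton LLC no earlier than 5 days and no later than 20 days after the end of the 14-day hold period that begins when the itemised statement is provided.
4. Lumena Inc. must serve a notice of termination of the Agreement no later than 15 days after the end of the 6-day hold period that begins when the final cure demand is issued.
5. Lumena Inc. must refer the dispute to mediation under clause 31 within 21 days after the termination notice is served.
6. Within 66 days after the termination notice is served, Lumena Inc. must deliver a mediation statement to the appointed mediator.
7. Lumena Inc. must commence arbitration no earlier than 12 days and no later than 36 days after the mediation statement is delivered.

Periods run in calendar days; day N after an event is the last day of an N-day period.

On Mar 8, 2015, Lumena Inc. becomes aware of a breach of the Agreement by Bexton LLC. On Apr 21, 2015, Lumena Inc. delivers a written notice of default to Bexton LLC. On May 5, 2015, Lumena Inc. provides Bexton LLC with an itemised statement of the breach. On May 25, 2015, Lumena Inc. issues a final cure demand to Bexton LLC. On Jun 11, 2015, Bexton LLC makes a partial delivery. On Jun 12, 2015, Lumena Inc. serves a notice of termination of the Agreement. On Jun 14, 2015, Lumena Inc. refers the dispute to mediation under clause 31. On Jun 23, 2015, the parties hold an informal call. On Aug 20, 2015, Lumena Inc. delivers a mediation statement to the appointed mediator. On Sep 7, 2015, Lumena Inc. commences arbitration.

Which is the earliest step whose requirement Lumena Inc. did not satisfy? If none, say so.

Step 1: 45 days after Mar 8, 2015 (when the breach is discovered) is Apr 22, 2015; Apr 21, 2015 is within that limit.
Step 2: the window is 10–24 days after Apr 21, 2015 (when the default notice is delivered), so May 1, 2015 through May 15, 2015; May 5, 2015 falls inside that range.
Step 3: the window is 5–20 days after May 19, 2015 (end of the 14-day hold period, which began when the itemised statement is provided on May 5, 2015), so May 24, 2015 through Jun 8, 2015; done May 25, 2015, which is between those dates.
Step 4: 15 days after May 31, 2015 (end of the 6-day hold period, which began when the final cure demand is issued on May 25, 2015) is Jun 15, 2015; done Jun 12, 2015 — timely.
Step 5: 21 days after Jun 12, 2015 (when the termination notice is served) is Jul 3, 2015; done Jun 14, 2015 — timely.
Step 6: 66 days after Jun 12, 2015 (when the termination notice is served) is Aug 17, 2015; done Aug 20, 2015 — 3 days late.
Later steps need not be reached.

Step 6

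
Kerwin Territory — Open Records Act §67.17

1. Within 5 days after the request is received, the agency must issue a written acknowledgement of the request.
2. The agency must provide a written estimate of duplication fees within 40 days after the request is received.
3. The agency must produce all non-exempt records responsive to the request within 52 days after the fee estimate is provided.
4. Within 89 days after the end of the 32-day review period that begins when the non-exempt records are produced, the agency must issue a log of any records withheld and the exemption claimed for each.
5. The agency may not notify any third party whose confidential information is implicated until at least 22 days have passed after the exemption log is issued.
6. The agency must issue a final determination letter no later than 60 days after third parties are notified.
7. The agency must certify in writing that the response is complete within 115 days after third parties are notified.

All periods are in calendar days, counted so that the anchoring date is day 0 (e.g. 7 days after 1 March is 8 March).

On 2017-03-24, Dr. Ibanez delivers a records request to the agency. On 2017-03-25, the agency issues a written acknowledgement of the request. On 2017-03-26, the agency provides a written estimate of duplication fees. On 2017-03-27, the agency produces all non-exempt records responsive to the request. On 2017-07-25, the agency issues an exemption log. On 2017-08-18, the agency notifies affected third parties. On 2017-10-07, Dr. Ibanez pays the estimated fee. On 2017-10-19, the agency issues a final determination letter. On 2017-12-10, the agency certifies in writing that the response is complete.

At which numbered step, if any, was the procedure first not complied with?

Step 6

Step 1 — counting 5 days from 2017-03-24 (when the request is received) gives a deadline of 2017-03-29; completed 2017-03-25, before the deadline.
Step 2 — counting 40 days from 2017-03-24 (when the request is received) gives a deadline of 2017-05-03; done 2017-03-26 — timely.
Step 3 — counting 52 days from 2017-03-26 (when the fee estimate is provided) gives a deadline of 2017-05-17; completed 2017-03-27, before the deadline.
Step 4 — counting 89 days from 2017-04-28 (end of the 32-day review period, which began when the non-exempt records are produced on 2017-03-27) gives a deadline of 2017-07-26; 2017-07-25 is within that limit.
Step 5 — must wait 22 days from 2017-07-25 (when the exemption log is issued), so not before 2017-08-16; done 2017-08-18 — permitted.
Step 6 — counting 60 days from 2017-08-18 (when third parties are notified) gives a deadline of 2017-10-17; 2017-10-19 misses that deadline by 2 days.
No need to go further; step 6 was not satisfied.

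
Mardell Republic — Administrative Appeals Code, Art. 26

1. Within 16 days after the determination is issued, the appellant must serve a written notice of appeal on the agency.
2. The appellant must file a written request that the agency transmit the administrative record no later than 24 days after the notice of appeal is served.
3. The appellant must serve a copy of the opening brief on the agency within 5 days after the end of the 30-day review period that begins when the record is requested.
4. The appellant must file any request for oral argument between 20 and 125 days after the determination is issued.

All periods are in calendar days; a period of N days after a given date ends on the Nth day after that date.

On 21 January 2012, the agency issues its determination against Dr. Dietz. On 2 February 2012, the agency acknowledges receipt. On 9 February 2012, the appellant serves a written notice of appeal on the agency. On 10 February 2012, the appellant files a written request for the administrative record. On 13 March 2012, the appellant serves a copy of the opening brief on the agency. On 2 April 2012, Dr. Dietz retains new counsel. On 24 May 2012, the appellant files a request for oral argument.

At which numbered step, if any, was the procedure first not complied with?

Step 1

Step 1 — counting 16 days from 21 January 2012 (when the determination is issued) gives a deadline of 6 February 2012; done 9 February 2012 — 3 days late.
Later steps need not be reached.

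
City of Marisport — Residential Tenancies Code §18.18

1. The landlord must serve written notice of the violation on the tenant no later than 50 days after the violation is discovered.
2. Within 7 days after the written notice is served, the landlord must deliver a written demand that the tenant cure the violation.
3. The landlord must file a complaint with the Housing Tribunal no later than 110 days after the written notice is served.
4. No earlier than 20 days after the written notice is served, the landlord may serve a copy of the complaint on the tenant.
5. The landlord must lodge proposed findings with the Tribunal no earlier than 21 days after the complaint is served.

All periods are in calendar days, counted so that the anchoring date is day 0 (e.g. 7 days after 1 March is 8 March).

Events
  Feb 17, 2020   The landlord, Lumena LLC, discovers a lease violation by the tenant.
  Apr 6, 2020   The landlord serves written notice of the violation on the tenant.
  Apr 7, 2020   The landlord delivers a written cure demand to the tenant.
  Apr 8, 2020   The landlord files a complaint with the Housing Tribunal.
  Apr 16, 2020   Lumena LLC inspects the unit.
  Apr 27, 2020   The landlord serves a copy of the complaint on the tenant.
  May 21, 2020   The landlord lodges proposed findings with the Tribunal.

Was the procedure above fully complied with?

Yes

(1) due by Feb 17, 2020 + 50 days = Apr 7, 2020; done Apr 6, 2020 — timely.
(2) due by Apr 6, 2020 + 7 days = Apr 13, 2020; done Apr 7, 2020 — timely.
(3) due by Apr 6, 2020 + 110 days = Jul 25, 2020; Apr 8, 2020 is within that limit.
(4) permitted from Apr 6, 2020 + 20 days = Apr 26, 2020 onward; done Apr 27, 2020, after the minimum wait.
(5) permitted from Apr 27, 2020 + 21 days = May 18, 2020 onward; done May 21, 2020 — permitted.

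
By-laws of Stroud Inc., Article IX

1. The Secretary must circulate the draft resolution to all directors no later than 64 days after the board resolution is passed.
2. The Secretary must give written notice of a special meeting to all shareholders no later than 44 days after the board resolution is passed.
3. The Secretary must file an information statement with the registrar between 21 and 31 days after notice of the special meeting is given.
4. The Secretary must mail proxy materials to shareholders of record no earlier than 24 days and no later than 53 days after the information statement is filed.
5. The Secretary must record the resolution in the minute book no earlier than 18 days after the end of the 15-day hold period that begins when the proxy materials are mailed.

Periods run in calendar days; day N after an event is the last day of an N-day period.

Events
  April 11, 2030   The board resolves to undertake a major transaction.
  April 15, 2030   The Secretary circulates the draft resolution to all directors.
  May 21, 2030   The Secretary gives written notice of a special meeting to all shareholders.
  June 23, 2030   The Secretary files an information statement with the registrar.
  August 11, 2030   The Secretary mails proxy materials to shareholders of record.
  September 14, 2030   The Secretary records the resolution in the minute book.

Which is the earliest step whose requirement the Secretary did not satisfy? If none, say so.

Step 3

(1) due by April 11, 2030 + 64 days = June 14, 2030; completed April 15, 2030, before the deadline.
(2) due by April 11, 2030 + 44 days = May 25, 2030; May 21, 2030 is within that limit.
(3) the permitted window runs from May 21, 2030 + 21 = June 11, 2030 to May 21, 2030 + 31 = June 21, 2030; June 23, 2030 is 2 days past the end of the window.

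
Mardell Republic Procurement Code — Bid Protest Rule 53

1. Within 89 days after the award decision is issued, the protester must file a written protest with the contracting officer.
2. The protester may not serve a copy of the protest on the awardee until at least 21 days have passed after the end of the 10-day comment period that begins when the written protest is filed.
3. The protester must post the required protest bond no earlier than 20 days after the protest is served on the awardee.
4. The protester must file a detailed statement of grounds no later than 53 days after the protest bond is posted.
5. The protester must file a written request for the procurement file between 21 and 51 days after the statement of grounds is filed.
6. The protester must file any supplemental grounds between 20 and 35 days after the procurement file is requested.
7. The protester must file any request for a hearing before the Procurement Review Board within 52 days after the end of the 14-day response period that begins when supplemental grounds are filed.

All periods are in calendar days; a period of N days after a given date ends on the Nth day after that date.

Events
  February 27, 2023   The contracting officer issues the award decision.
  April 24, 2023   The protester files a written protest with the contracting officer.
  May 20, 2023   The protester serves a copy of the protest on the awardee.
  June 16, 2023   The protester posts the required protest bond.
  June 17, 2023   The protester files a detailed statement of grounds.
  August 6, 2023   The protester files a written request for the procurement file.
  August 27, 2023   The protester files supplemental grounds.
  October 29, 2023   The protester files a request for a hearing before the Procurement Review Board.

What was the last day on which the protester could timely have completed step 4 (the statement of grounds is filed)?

August 8, 2023

Step 4 runs from June 16, 2023, when the protest bond is posted. 53 days after June 16, 2023 is August 8, 2023.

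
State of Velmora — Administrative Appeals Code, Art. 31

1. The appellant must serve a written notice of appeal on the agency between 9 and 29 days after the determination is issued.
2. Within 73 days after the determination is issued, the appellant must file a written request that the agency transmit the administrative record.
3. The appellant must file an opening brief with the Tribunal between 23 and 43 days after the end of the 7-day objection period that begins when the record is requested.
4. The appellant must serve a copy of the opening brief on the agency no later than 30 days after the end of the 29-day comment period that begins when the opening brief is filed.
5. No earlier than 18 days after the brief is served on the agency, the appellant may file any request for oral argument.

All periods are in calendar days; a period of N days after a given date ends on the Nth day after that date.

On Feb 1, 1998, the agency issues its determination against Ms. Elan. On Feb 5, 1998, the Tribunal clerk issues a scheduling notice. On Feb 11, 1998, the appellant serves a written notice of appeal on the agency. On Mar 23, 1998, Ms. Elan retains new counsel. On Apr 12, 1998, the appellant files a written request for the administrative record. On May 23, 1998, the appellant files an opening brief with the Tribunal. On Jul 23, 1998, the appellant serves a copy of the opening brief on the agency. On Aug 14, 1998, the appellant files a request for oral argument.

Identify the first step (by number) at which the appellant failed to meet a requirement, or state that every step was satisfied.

Step 1 — 9 and 29 days from Feb 1, 1998 (when the determination is issued) are Feb 10, 1998 and Mar 2, 1998 respectively; Feb 11, 1998 falls inside that range.
Step 2 — counting 73 days from Feb 1, 1998 (when the determination is issued) gives a deadline of Apr 15, 1998; Apr 12, 1998 is within that limit.
Step 3 — 23 and 43 days from Apr 19, 1998 (end of the 7-day objection period, which began when the record is requested on Apr 12, 1998) are May 12, 1998 and Jun 1, 1998 respectively; done May 23, 1998 — within the window.
Step 4 — counting 30 days from Jun 21, 1998 (end of the 29-day comment period, which began when the opening brief is filed on May 23, 1998) gives a deadline of Jul 21, 1998; done Jul 23, 1998 — 2 days late.

Step 4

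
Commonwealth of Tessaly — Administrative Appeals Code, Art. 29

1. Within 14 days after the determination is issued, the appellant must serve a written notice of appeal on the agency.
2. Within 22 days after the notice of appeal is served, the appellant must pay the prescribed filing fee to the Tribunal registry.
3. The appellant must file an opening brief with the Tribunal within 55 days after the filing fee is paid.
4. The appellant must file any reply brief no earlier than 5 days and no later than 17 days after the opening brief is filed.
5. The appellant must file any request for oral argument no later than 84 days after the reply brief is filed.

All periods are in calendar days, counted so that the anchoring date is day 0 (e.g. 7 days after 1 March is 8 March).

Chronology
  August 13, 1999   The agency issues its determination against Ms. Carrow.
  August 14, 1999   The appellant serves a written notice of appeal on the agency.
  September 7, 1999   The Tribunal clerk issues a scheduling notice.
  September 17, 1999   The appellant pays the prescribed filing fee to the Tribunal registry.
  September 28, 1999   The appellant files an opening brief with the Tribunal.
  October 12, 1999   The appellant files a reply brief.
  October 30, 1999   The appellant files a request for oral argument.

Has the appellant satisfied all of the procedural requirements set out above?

No

Step 1: 14 days after August 13, 1999 (when the determination is issued) is August 27, 1999; done August 14, 1999 — timely.
Step 2: 22 days after August 14, 1999 (when the notice of appeal is served) is September 5, 1999; September 17, 1999 misses that deadline by 12 days.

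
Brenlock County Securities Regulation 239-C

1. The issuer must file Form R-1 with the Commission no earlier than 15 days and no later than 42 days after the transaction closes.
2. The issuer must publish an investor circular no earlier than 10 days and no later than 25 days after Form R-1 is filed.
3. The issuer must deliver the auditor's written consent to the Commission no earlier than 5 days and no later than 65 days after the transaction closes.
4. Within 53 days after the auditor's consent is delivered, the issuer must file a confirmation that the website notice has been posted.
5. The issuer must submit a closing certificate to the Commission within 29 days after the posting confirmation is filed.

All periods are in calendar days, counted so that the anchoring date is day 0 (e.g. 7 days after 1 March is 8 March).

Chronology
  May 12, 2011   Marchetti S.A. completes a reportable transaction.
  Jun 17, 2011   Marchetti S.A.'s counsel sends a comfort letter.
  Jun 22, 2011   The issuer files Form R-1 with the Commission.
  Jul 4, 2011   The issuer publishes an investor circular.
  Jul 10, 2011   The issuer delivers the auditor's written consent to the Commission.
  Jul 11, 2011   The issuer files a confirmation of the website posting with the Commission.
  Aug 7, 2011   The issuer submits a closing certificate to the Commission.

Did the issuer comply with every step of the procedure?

Yes

Step 1: the window is 15–42 days after May 12, 2011 (when the transaction closes), so May 27, 2011 through Jun 23, 2011; done Jun 22, 2011, which is between those dates.
Step 2: the window is 10–25 days after Jun 22, 2011 (when Form R-1 is filed), so Jul 2, 2011 through Jul 17, 2011; Jul 4, 2011 falls inside that range.
Step 3: the window is 5–65 days after May 12, 2011 (when the transaction closes), so May 17, 2011 through Jul 16, 2011; done Jul 10, 2011 — within the window.
Step 4: 53 days after Jul 10, 2011 (when the auditor's consent is delivered) is Sep 1, 2011; Jul 11, 2011 is within that limit.
Step 5: 29 days after Jul 11, 2011 (when the posting confirmation is filed) is Aug 9, 2011; Aug 7, 2011 is within that limit.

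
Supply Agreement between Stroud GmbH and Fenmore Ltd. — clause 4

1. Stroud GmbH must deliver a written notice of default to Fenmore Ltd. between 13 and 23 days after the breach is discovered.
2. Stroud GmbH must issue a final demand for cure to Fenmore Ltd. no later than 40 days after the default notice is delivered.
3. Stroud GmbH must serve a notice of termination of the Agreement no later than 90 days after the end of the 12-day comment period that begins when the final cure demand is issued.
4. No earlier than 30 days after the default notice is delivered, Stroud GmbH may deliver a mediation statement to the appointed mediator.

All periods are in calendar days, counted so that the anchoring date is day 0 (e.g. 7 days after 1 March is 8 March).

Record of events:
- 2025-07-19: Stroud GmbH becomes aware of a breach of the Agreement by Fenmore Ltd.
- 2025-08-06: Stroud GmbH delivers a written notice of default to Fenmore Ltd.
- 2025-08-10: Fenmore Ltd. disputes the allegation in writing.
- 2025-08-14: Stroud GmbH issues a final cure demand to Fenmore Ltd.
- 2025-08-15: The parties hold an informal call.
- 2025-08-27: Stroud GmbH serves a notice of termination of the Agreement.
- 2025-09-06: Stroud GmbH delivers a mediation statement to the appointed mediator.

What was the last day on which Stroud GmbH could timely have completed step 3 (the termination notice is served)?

2025-11-24

The final cure demand is issued on 2025-08-14; the 12-day comment period therefore ends 2025-08-26, and step 3 runs from that date. 90 days after 2025-08-26 is 2025-11-24.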